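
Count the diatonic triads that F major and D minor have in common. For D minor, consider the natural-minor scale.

7

Diatonic triads of F major: F (I), Gm (ii), Am (iii), Bb (IV), C (V), Dm (vi), Edim (vii°).
Diatonic triads of D minor (natural minor): Dm (i), Edim (ii°), F (III), Gm (iv), Am (v), Bb (VI), C (VII).
Matching root and quality in both lists: F, Gm, Am, Bb, C, Dm, Edim.
That gives 7 common triads.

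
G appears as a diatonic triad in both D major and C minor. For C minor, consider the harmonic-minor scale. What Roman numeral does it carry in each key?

The scale of D major is D E F# G A B C#; G is degree 4, and the triad built there (G-B-D) is major, so it is IV.
The scale of C minor (harmonic minor) is C D Eb F G Ab B; G is degree 5, and the triad built there (G-B-D) is major, so it is V.

IV in D major; V in C minor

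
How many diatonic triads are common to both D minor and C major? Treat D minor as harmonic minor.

1

Diatonic triads of D minor (harmonic minor): D minor (i), E diminished (ii°), F augmented (III+), G minor (iv), A major (V), Bb major (VI), C# diminished (vii°).
Diatonic triads of C major: C major (I), D minor (ii), E minor (iii), F major (IV), G major (V), A minor (vi), B diminished (vii°).
Matching root and quality in both lists: D minor.
That gives 1 common triad.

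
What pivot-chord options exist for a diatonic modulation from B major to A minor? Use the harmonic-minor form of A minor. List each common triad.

E

Triads in B major: B (I), C#m (ii), D#m (iii), E (IV), F# (V), G#m (vi), A#dim (vii°).
Triads in A minor (harmonic minor): Am (i), Bdim (ii°), Caug (III+), Dm (iv), E (V), F (VI), G#dim (vii°).
Shared triads with their functions: E (IV in B major, V in A minor).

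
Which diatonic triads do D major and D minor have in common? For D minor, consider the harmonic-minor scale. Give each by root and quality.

Triads in D major: D (I), Em (ii), F#m (iii), G (IV), A (V), Bm (vi), C#dim (vii°).
Triads in D minor (harmonic minor): Dm (i), Edim (ii°), Faug (III+), Gm (iv), A (V), Bb (VI), C#dim (vii°).
Shared triads with their functions: A (V in D major, V in D minor); C#dim (vii° in D major, vii° in D minor).

A, C#dim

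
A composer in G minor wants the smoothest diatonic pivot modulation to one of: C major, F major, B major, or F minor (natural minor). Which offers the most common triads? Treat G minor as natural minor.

F major

Triads of G minor (natural minor): Gm (i), Adim (ii°), Bb (III), Cm (iv), Dm (v), Eb (VI), F (VII).
C major shares 2: Dm, F.
F major shares 4: Gm, Bb, Dm, F.
B major shares 0: none.
F minor (natural minor) shares 2: Cm, Eb.
The most common triads (4) are shared with F major.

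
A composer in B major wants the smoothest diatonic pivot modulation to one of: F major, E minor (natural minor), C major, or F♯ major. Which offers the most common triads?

Triads of B major: B major (I), C♯ minor (ii), D♯ minor (iii), E major (IV), F♯ major (V), G♯ minor (vi), A♯ diminished (vii°).
F major shares 0: none.
E minor (natural minor) shares 0: none.
C major shares 0: none.
F♯ major shares 4: B, D♯m, F♯, G♯m.
The most common triads (4) are shared with F♯ major.

F♯ major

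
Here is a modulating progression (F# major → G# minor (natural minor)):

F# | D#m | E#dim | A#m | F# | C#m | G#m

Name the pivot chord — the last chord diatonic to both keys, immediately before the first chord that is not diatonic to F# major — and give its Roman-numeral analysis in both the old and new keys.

F# — I in F# major, VII in G# minor

Chords diatonic to F# major: F#, G#m, A#m, B, C#, D#m, E#dim.
Reading the progression, the first chord not in that set is C#m, so the modulation leaves F# major there.
The chord immediately before C#m is F#, which is diatonic to both keys: I in F# major and VII in G# minor.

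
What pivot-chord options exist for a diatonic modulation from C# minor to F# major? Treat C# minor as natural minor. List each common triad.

G#m, B

Triads in C# minor (natural minor): C#m (i), D#dim (ii°), E (III), F#m (iv), G#m (v), A (VI), B (VII).
Triads in F# major: F# (I), G#m (ii), A#m (iii), B (IV), C# (V), D#m (vi), E#dim (vii°).
Shared triads with their functions: G#m (v in C# minor, ii in F# major); B (VII in C# minor, IV in F# major).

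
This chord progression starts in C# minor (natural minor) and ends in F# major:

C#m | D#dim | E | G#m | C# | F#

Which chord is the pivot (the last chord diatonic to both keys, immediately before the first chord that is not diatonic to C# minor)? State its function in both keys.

G#m — v in C# minor, ii in F# major

Chords diatonic to C# minor: C#m, D#dim, E, F#m, G#m, A, B.
Reading the progression, the first chord not in that set is C#, so the modulation leaves C# minor there.
The chord immediately before C# is G#m, which is diatonic to both keys: v in C# minor and ii in F# major.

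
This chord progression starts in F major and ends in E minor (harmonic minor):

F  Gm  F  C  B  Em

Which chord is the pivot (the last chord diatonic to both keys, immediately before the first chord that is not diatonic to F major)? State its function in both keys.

Chords diatonic to F major: F, Gm, Am, Bb, C, Dm, Edim.
Reading the progression, the first chord not in that set is B, so the modulation leaves F major there.
The chord immediately before B is C, which is diatonic to both keys: V in F major and VI in E minor.

C — V in F major, VI in E minor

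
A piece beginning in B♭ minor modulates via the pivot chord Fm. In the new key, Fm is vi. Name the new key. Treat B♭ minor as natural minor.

The numeral vi denotes a minor triad on scale degree 6. With F on degree 6, the tonic of the new key is A♭.
Degree 6 carries a minor triad in major keys, so the destination is A♭ major.
Check: the diatonic triads of A♭ major are A♭ (I), B♭m (ii), Cm (iii), D♭ (IV), E♭ (V), Fm (vi), Gdim (vii°) — Fm is indeed vi.

A♭ major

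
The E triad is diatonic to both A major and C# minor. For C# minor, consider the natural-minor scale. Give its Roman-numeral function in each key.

V in A major; III in C# minor

The scale of A major is A B C# D E F# G#; E is degree 5, and the triad built there (E-G#-B) is major, so it is V.
The scale of C# minor (natural minor) is C# D# E F# G# A B; E is degree 3, and the triad built there (E-G#-B) is major, so it is III.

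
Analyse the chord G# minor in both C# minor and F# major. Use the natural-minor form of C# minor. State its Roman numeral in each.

v in C# minor; ii in F# major

The scale of C# minor (natural minor) is C# D# E F# G# A B; G# is degree 5, and the triad built there (G#-B-D#) is minor, so it is v.
The scale of F# major is F# G# A# B C# D# E#; G# is degree 2, and the triad built there (G#-B-D#) is minor, so it is ii.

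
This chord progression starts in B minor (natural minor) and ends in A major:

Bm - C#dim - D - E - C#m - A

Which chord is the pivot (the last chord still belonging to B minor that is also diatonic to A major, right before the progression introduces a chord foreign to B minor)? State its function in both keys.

Chords diatonic to B minor: Bm, C#dim, D, Em, F#m, G, A.
Reading the progression, the first chord not in that set is E, so the modulation leaves B minor there.
The chord immediately before E is D, which is diatonic to both keys: III in B minor and IV in A major.

D — III in B minor, IV in A major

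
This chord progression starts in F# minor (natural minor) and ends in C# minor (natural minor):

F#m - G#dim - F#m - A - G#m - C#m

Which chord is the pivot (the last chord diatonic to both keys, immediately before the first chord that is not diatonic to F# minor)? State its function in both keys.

Chords diatonic to F# minor: F#m, G#dim, A, Bm, C#m, D, E.
Reading the progression, the first chord not in that set is G#m, so the modulation leaves F# minor there.
The chord immediately before G#m is A, which is diatonic to both keys: III in F# minor and VI in C# minor.

A — III in F# minor, VI in C# minor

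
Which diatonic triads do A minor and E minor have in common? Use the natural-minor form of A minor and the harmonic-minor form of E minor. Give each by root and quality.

Triads in A minor (natural minor): Am (i), Bdim (ii°), C (III), Dm (iv), Em (v), F (VI), G (VII).
Triads in E minor (harmonic minor): Em (i), F#dim (ii°), Gaug (III+), Am (iv), B (V), C (VI), D#dim (vii°).
Shared triads with their functions: Am (i in A minor, iv in E minor); C (III in A minor, VI in E minor); Em (v in A minor, i in E minor).

Am, C, Em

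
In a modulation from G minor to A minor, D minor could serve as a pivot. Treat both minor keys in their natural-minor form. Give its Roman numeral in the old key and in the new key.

The scale of G minor (natural minor) is G A Bb C D Eb F; D is degree 5, and the triad built there (D-F-A) is minor, so it is v.
The scale of A minor (natural minor) is A B C D E F G; D is degree 4, and the triad built there (D-F-A) is minor, so it is iv.

v in G minor; iv in A minor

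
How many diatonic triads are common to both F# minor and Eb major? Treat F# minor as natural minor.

Diatonic triads of F# minor (natural minor): F# minor (i), G# diminished (ii°), A major (III), B minor (iv), C# minor (v), D major (VI), E major (VII).
Diatonic triads of Eb major: Eb major (I), F minor (ii), G minor (iii), Ab major (IV), Bb major (V), C minor (vi), D diminished (vii°).
No triad has the same root and quality in both keys.

0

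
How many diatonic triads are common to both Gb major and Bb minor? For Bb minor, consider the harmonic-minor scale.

Diatonic triads of Gb major: Gb (I), Abm (ii), Bbm (iii), Cb (IV), Db (V), Ebm (vi), Fdim (vii°).
Diatonic triads of Bb minor (harmonic minor): Bbm (i), Cdim (ii°), Dbaug (III+), Ebm (iv), F (V), Gb (VI), Adim (vii°).
Matching root and quality in both lists: Gb, Bbm, Ebm.
That gives 3 common triads.

3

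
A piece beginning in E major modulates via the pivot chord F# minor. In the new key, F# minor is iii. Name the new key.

D major

The numeral iii denotes a minor triad on scale degree 3. With F# on degree 3, the tonic of the new key is D.
Degree 3 carries a minor triad in major keys, so the destination is D major.
Check: the diatonic triads of D major are D (I), Em (ii), F#m (iii), G (IV), A (V), Bm (vi), C#dim (vii°) — F# minor is indeed iii.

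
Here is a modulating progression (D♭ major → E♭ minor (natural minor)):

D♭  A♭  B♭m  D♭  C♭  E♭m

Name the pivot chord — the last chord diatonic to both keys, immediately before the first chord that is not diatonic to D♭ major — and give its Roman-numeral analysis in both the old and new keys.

Chords diatonic to D♭ major: D♭, E♭m, Fm, G♭, A♭, B♭m, Cdim.
Reading the progression, the first chord not in that set is C♭, so the modulation leaves D♭ major there.
The chord immediately before C♭ is D♭, which is diatonic to both keys: I in D♭ major and VII in E♭ minor.

D♭ — I in D♭ major, VII in E♭ minor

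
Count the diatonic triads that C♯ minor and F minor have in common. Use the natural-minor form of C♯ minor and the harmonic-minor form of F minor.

Diatonic triads of C♯ minor (natural minor): C♯ minor (i), D♯ diminished (ii°), E major (III), F♯ minor (iv), G♯ minor (v), A major (VI), B major (VII).
Diatonic triads of F minor (harmonic minor): F minor (i), G diminished (ii°), A♭ augmented (III+), B♭ minor (iv), C major (V), D♭ major (VI), E diminished (vii°).
No triad has the same root and quality in both keys.

0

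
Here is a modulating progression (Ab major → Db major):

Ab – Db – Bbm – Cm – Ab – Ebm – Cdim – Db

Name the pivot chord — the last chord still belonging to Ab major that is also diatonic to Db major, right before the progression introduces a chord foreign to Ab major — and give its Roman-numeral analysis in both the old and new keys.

Ab — I in Ab major, V in Db major

Chords diatonic to Ab major: Ab, Bbm, Cm, Db, Eb, Fm, Gdim.
Reading the progression, the first chord not in that set is Ebm, so the modulation leaves Ab major there.
The chord immediately before Ebm is Ab, which is diatonic to both keys: I in Ab major and V in Db major.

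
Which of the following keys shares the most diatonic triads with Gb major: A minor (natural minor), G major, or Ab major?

Ab major

Triads of Gb major: Gb major (I), Ab minor (ii), Bb minor (iii), Cb major (IV), Db major (V), Eb minor (vi), F diminished (vii°).
A minor (natural minor) shares 0: none.
G major shares 0: none.
Ab major shares 2: Bbm, Db.
The most common triads (2) are shared with Ab major.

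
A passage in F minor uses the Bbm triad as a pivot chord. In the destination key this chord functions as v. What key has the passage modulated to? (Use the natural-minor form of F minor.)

The numeral v denotes a minor triad on scale degree 5. With Bb on degree 5, the tonic of the new key is Eb.
Degree 5 carries a minor triad in natural-minor keys, so the destination is Eb minor.
Check: the diatonic triads of Eb minor (natural minor) are Ebm (i), Fdim (ii°), Gb (III), Abm (iv), Bbm (v), Cb (VI), Db (VII) — Bbm is indeed v.

Eb minor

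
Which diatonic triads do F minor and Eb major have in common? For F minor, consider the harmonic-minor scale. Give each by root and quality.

Fm

Triads in F minor (harmonic minor): Fm (i), Gdim (ii°), Abaug (III+), Bbm (iv), C (V), Db (VI), Edim (vii°).
Triads in Eb major: Eb (I), Fm (ii), Gm (iii), Ab (IV), Bb (V), Cm (vi), Ddim (vii°).
Shared triads with their functions: Fm (i in F minor, ii in Eb major).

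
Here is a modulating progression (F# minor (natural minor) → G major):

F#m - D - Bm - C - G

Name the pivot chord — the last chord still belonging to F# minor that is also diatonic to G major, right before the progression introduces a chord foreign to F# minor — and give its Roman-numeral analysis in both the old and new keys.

Chords diatonic to F# minor: F#m, G#dim, A, Bm, C#m, D, E.
Reading the progression, the first chord not in that set is C, so the modulation leaves F# minor there.
The chord immediately before C is Bm, which is diatonic to both keys: iv in F# minor and iii in G major.

Bm — iv in F# minor, iii in G major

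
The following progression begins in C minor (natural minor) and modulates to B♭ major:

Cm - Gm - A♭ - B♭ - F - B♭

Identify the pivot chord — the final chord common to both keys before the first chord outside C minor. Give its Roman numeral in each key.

B♭ — VII in C minor, I in B♭ major

Chords diatonic to C minor: Cm, Ddim, E♭, Fm, Gm, A♭, B♭.
Reading the progression, the first chord not in that set is F, so the modulation leaves C minor there.
The chord immediately before F is B♭, which is diatonic to both keys: VII in C minor and I in B♭ major.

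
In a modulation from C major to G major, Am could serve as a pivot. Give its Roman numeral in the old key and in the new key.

vi in C major; ii in G major

The scale of C major is C D E F G A B; A is degree 6, and the triad built there (A-C-E) is minor, so it is vi.
The scale of G major is G A B C D E F#; A is degree 2, and the triad built there (A-C-E) is minor, so it is ii.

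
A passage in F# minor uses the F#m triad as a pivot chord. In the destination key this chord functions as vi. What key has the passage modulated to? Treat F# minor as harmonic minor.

A major

The numeral vi denotes a minor triad on scale degree 6. With F# on degree 6, the tonic of the new key is A.
Degree 6 carries a minor triad in major keys, so the destination is A major.
Check: the diatonic triads of A major are A (I), Bm (ii), C#m (iii), D (IV), E (V), F#m (vi), G#dim (vii°) — F#m is indeed vi.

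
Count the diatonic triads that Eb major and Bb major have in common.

4

Diatonic triads of Eb major: Eb (I), Fm (ii), Gm (iii), Ab (IV), Bb (V), Cm (vi), Ddim (vii°).
Diatonic triads of Bb major: Bb (I), Cm (ii), Dm (iii), Eb (IV), F (V), Gm (vi), Adim (vii°).
Matching root and quality in both lists: Eb, Gm, Bb, Cm.
That gives 4 common triads.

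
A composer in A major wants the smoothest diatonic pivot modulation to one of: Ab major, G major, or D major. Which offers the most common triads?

D major

Triads of A major: A (I), Bm (ii), C#m (iii), D (IV), E (V), F#m (vi), G#dim (vii°).
Ab major shares 0: none.
G major shares 2: Bm, D.
D major shares 4: A, Bm, D, F#m.
The most common triads (4) are shared with D major.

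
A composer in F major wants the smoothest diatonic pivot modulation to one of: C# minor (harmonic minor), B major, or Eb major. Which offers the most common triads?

Eb major

Triads of F major: F (I), Gm (ii), Am (iii), Bb (IV), C (V), Dm (vi), Edim (vii°).
C# minor (harmonic minor) shares 0: none.
B major shares 0: none.
Eb major shares 2: Gm, Bb.
The most common triads (2) are shared with Eb major.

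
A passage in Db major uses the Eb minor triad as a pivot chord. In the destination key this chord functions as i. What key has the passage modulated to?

Eb minor

The numeral i denotes a minor triad on scale degree 1. With Eb on degree 1, the tonic of the new key is Eb.
Degree 1 carries a minor triad in minor keys, so the destination is Eb minor.
Check: the diatonic triads of Eb minor (natural minor) are Ebm (i), Fdim (ii°), Gb (III), Abm (iv), Bbm (v), Cb (VI), Db (VII) — Eb minor is indeed i.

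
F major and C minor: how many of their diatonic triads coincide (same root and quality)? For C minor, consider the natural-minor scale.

2

Diatonic triads of F major: F major (I), G minor (ii), A minor (iii), B♭ major (IV), C major (V), D minor (vi), E diminished (vii°).
Diatonic triads of C minor (natural minor): C minor (i), D diminished (ii°), E♭ major (III), F minor (iv), G minor (v), A♭ major (VI), B♭ major (VII).
Matching root and quality in both lists: G minor, B♭ major.
That gives 2 common triads.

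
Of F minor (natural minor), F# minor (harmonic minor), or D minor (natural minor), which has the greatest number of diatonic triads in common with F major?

Triads of F major: F major (I), G minor (ii), A minor (iii), Bb major (IV), C major (V), D minor (vi), E diminished (vii°).
F minor (natural minor) shares 0: none.
F# minor (harmonic minor) shares 0: none.
D minor (natural minor) shares 7: F, Gm, Am, Bb, C, Dm, Edim.
The most common triads (7) are shared with D minor.

D minor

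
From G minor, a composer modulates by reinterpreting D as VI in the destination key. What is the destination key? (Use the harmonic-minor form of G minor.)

F# minor

The numeral VI denotes a major triad on scale degree 6. With D on degree 6, the tonic of the new key is F#.
Degree 6 carries a major triad in minor keys, so the destination is F# minor.
Check: the diatonic triads of F# minor (natural minor) are F#m (i), G#dim (ii°), A (III), Bm (iv), C#m (v), D (VI), E (VII) — D is indeed VI.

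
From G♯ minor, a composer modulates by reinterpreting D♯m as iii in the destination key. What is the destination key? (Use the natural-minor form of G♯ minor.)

B major

The numeral iii denotes a minor triad on scale degree 3. With D♯ on degree 3, the tonic of the new key is B.
Degree 3 carries a minor triad in major keys, so the destination is B major.
Check: the diatonic triads of B major are B (I), C♯m (ii), D♯m (iii), E (IV), F♯ (V), G♯m (vi), A♯dim (vii°) — D♯m is indeed iii.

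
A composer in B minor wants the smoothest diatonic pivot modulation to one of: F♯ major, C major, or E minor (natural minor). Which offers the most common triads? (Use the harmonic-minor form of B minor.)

E minor

Triads of B minor (harmonic minor): Bm (i), C♯dim (ii°), Daug (III+), Em (iv), F♯ (V), G (VI), A♯dim (vii°).
F♯ major shares 1: F♯.
C major shares 2: Em, G.
E minor (natural minor) shares 3: Bm, Em, G.
The most common triads (3) are shared with E minor.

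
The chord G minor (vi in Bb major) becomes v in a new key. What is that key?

The numeral v denotes a minor triad on scale degree 5. With G on degree 5, the tonic of the new key is C.
Degree 5 carries a minor triad in natural-minor keys, so the destination is C minor.
Check: the diatonic triads of C minor (natural minor) are Cm (i), Ddim (ii°), Eb (III), Fm (iv), Gm (v), Ab (VI), Bb (VII) — G minor is indeed v.

C minor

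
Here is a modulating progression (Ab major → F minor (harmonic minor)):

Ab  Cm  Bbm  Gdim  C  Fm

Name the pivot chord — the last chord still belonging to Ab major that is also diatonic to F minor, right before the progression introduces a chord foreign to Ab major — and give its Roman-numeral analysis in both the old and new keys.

Gdim — vii° in Ab major, ii° in F minor

Chords diatonic to Ab major: Ab, Bbm, Cm, Db, Eb, Fm, Gdim.
Reading the progression, the first chord not in that set is C, so the modulation leaves Ab major there.
The chord immediately before C is Gdim, which is diatonic to both keys: vii° in Ab major and ii° in F minor.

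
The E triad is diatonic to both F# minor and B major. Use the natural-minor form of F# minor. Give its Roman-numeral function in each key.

The scale of F# minor (natural minor) is F# G# A B C# D E; E is degree 7, and the triad built there (E-G#-B) is major, so it is VII.
The scale of B major is B C# D# E F# G# A#; E is degree 4, and the triad built there (E-G#-B) is major, so it is IV.

VII in F# minor; IV in B major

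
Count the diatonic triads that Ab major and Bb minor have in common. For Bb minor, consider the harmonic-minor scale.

1

Diatonic triads of Ab major: Ab (I), Bbm (ii), Cm (iii), Db (IV), Eb (V), Fm (vi), Gdim (vii°).
Diatonic triads of Bb minor (harmonic minor): Bbm (i), Cdim (ii°), Dbaug (III+), Ebm (iv), F (V), Gb (VI), Adim (vii°).
Matching root and quality in both lists: Bbm.
That gives 1 common triad.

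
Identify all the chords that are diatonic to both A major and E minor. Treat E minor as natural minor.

Bm, D

Triads in A major: A major (I), B minor (ii), C# minor (iii), D major (IV), E major (V), F# minor (vi), G# diminished (vii°).
Triads in E minor (natural minor): E minor (i), F# diminished (ii°), G major (III), A minor (iv), B minor (v), C major (VI), D major (VII).
Shared triads with their functions: B minor (ii in A major, v in E minor); D major (IV in A major, VII in E minor).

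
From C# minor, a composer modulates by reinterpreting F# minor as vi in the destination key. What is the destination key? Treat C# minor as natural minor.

A major

The numeral vi denotes a minor triad on scale degree 6. With F# on degree 6, the tonic of the new key is A.
Degree 6 carries a minor triad in major keys, so the destination is A major.
Check: the diatonic triads of A major are A (I), Bm (ii), C#m (iii), D (IV), E (V), F#m (vi), G#dim (vii°) — F# minor is indeed vi.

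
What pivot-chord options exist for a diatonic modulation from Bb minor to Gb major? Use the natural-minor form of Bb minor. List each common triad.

Bbm, Db, Ebm, Gb

Triads in Bb minor (natural minor): Bb minor (i), C diminished (ii°), Db major (III), Eb minor (iv), F minor (v), Gb major (VI), Ab major (VII).
Triads in Gb major: Gb major (I), Ab minor (ii), Bb minor (iii), Cb major (IV), Db major (V), Eb minor (vi), F diminished (vii°).
Shared triads with their functions: Bb minor (i in Bb minor, iii in Gb major); Db major (III in Bb minor, V in Gb major); Eb minor (iv in Bb minor, vi in Gb major); Gb major (VI in Bb minor, I in Gb major).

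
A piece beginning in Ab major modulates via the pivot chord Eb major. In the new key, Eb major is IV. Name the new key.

Bb major

The numeral IV denotes a major triad on scale degree 4. With Eb on degree 4, the tonic of the new key is Bb.
Degree 4 carries a major triad in major keys, so the destination is Bb major.
Check: the diatonic triads of Bb major are Bb (I), Cm (ii), Dm (iii), Eb (IV), F (V), Gm (vi), Adim (vii°) — Eb major is indeed IV.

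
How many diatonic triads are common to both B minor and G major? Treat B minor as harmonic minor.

Diatonic triads of B minor (harmonic minor): B minor (i), C# diminished (ii°), D augmented (III+), E minor (iv), F# major (V), G major (VI), A# diminished (vii°).
Diatonic triads of G major: G major (I), A minor (ii), B minor (iii), C major (IV), D major (V), E minor (vi), F# diminished (vii°).
Matching root and quality in both lists: B minor, E minor, G major.
That gives 3 common triads.

3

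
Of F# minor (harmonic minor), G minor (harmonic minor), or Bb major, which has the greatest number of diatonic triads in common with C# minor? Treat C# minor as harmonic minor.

Triads of C# minor (harmonic minor): C# minor (i), D# diminished (ii°), E augmented (III+), F# minor (iv), G# major (V), A major (VI), B# diminished (vii°).
F# minor (harmonic minor) shares 1: F#m.
G minor (harmonic minor) shares 0: none.
Bb major shares 0: none.
The most common triads (1) are shared with F# minor.

F# minor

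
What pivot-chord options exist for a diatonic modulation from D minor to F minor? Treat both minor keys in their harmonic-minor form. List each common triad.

Triads in D minor (harmonic minor): Dm (i), Edim (ii°), Faug (III+), Gm (iv), A (V), B♭ (VI), C♯dim (vii°).
Triads in F minor (harmonic minor): Fm (i), Gdim (ii°), A♭aug (III+), B♭m (iv), C (V), D♭ (VI), Edim (vii°).
Shared triads with their functions: Edim (ii° in D minor, vii° in F minor).

Edim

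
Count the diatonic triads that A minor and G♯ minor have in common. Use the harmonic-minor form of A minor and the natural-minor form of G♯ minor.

Diatonic triads of A minor (harmonic minor): A minor (i), B diminished (ii°), C augmented (III+), D minor (iv), E major (V), F major (VI), G♯ diminished (vii°).
Diatonic triads of G♯ minor (natural minor): G♯ minor (i), A♯ diminished (ii°), B major (III), C♯ minor (iv), D♯ minor (v), E major (VI), F♯ major (VII).
Matching root and quality in both lists: E major.
That gives 1 common triad.

1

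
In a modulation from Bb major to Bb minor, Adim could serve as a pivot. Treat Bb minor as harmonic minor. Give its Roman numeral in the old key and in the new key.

The scale of Bb major is Bb C D Eb F G A; A is degree 7, and the triad built there (A-C-Eb) is diminished, so it is vii°.
The scale of Bb minor (harmonic minor) is Bb C Db Eb F Gb A; A is degree 7, and the triad built there (A-C-Eb) is diminished, so it is vii°.

vii° in Bb major; vii° in Bb minor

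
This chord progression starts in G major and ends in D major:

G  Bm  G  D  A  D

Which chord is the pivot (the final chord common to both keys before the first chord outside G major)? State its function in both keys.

D — V in G major, I in D major

Chords diatonic to G major: G, Am, Bm, C, D, Em, F#dim.
Reading the progression, the first chord not in that set is A, so the modulation leaves G major there.
The chord immediately before A is D, which is diatonic to both keys: V in G major and I in D major.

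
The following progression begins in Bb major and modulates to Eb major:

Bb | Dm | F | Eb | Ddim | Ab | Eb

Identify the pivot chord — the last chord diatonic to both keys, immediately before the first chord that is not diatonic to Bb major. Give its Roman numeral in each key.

Chords diatonic to Bb major: Bb, Cm, Dm, Eb, F, Gm, Adim.
Reading the progression, the first chord not in that set is Ddim, so the modulation leaves Bb major there.
The chord immediately before Ddim is Eb, which is diatonic to both keys: IV in Bb major and I in Eb major.

Eb — IV in Bb major, I in Eb major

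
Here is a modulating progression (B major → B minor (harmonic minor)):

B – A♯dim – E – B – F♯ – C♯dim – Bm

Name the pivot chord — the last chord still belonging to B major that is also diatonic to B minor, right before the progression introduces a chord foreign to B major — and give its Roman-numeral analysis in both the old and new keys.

Chords diatonic to B major: B, C♯m, D♯m, E, F♯, G♯m, A♯dim.
Reading the progression, the first chord not in that set is C♯dim, so the modulation leaves B major there.
The chord immediately before C♯dim is F♯, which is diatonic to both keys: V in B major and V in B minor.

F♯ — V in B major, V in B minor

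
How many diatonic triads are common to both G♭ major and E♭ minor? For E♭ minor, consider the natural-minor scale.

Diatonic triads of G♭ major: G♭ (I), A♭m (ii), B♭m (iii), C♭ (IV), D♭ (V), E♭m (vi), Fdim (vii°).
Diatonic triads of E♭ minor (natural minor): E♭m (i), Fdim (ii°), G♭ (III), A♭m (iv), B♭m (v), C♭ (VI), D♭ (VII).
Matching root and quality in both lists: G♭, A♭m, B♭m, C♭, D♭, E♭m, Fdim.
That gives 7 common triads.

7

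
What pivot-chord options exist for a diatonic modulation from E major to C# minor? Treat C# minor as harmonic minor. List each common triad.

Triads in E major: E (I), F#m (ii), G#m (iii), A (IV), B (V), C#m (vi), D#dim (vii°).
Triads in C# minor (harmonic minor): C#m (i), D#dim (ii°), Eaug (III+), F#m (iv), G# (V), A (VI), B#dim (vii°).
Shared triads with their functions: F#m (ii in E major, iv in C# minor); A (IV in E major, VI in C# minor); C#m (vi in E major, i in C# minor); D#dim (vii° in E major, ii° in C# minor).

F#m, A, C#m, D#dim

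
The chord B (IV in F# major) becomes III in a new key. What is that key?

G# minor

The numeral III denotes a major triad on scale degree 3. With B on degree 3, the tonic of the new key is G#.
Degree 3 carries a major triad in natural-minor keys, so the destination is G# minor.
Check: the diatonic triads of G# minor (natural minor) are G#m (i), A#dim (ii°), B (III), C#m (iv), D#m (v), E (VI), F# (VII) — B is indeed III.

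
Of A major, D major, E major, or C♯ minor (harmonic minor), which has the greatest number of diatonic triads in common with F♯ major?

E major

Triads of F♯ major: F♯ (I), G♯m (ii), A♯m (iii), B (IV), C♯ (V), D♯m (vi), E♯dim (vii°).
A major shares 0: none.
D major shares 0: none.
E major shares 2: G♯m, B.
C♯ minor (harmonic minor) shares 0: none.
The most common triads (2) are shared with E major.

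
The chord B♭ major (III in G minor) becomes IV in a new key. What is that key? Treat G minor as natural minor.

The numeral IV denotes a major triad on scale degree 4. With B♭ on degree 4, the tonic of the new key is F.
Degree 4 carries a major triad in major keys, so the destination is F major.
Check: the diatonic triads of F major are F (I), Gm (ii), Am (iii), B♭ (IV), C (V), Dm (vi), Edim (vii°) — B♭ major is indeed IV.

F major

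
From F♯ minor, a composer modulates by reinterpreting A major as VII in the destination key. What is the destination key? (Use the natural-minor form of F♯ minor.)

The numeral VII denotes a major triad on scale degree 7. With A on degree 7, the tonic of the new key is B.
Degree 7 carries a major triad in natural-minor keys, so the destination is B minor.
Check: the diatonic triads of B minor (natural minor) are Bm (i), C♯dim (ii°), D (III), Em (iv), F♯m (v), G (VI), A (VII) — A major is indeed VII.

B minor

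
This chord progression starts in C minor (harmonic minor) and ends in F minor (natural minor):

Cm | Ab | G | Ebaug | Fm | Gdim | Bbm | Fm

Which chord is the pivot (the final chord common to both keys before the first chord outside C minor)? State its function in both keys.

Chords diatonic to C minor: Cm, Ddim, Ebaug, Fm, G, Ab, Bdim.
Reading the progression, the first chord not in that set is Gdim, so the modulation leaves C minor there.
The chord immediately before Gdim is Fm, which is diatonic to both keys: iv in C minor and i in F minor.

Fm — iv in C minor, i in F minor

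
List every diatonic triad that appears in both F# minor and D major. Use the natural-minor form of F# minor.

Triads in F# minor (natural minor): F#m (i), G#dim (ii°), A (III), Bm (iv), C#m (v), D (VI), E (VII).
Triads in D major: D (I), Em (ii), F#m (iii), G (IV), A (V), Bm (vi), C#dim (vii°).
Shared triads with their functions: F#m (i in F# minor, iii in D major); A (III in F# minor, V in D major); Bm (iv in F# minor, vi in D major); D (VI in F# minor, I in D major).

F#m, A, Bm, D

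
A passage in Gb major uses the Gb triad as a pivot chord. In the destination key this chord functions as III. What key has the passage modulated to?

The numeral III denotes a major triad on scale degree 3. With Gb on degree 3, the tonic of the new key is Eb.
Degree 3 carries a major triad in natural-minor keys, so the destination is Eb minor.
Check: the diatonic triads of Eb minor (natural minor) are Ebm (i), Fdim (ii°), Gb (III), Abm (iv), Bbm (v), Cb (VI), Db (VII) — Gb is indeed III.

Eb minor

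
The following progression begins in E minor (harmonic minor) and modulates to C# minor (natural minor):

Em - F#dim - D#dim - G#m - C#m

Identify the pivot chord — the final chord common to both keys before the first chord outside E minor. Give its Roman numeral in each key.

D#dim — vii° in E minor, ii° in C# minor

Chords diatonic to E minor: Em, F#dim, Gaug, Am, B, C, D#dim.
Reading the progression, the first chord not in that set is G#m, so the modulation leaves E minor there.
The chord immediately before G#m is D#dim, which is diatonic to both keys: vii° in E minor and ii° in C# minor.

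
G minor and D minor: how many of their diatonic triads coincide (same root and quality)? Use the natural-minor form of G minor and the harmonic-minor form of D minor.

3

Diatonic triads of G minor (natural minor): Gm (i), Adim (ii°), B♭ (III), Cm (iv), Dm (v), E♭ (VI), F (VII).
Diatonic triads of D minor (harmonic minor): Dm (i), Edim (ii°), Faug (III+), Gm (iv), A (V), B♭ (VI), C♯dim (vii°).
Matching root and quality in both lists: Gm, B♭, Dm.
That gives 3 common triads.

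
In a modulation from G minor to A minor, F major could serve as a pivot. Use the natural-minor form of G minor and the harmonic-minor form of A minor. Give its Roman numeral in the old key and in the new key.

VII in G minor; VI in A minor

The scale of G minor (natural minor) is G A Bb C D Eb F; F is degree 7, and the triad built there (F-A-C) is major, so it is VII.
The scale of A minor (harmonic minor) is A B C D E F G#; F is degree 6, and the triad built there (F-A-C) is major, so it is VI.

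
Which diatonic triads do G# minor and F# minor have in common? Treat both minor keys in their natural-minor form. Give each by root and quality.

C#m, E

Triads in G# minor (natural minor): G#m (i), A#dim (ii°), B (III), C#m (iv), D#m (v), E (VI), F# (VII).
Triads in F# minor (natural minor): F#m (i), G#dim (ii°), A (III), Bm (iv), C#m (v), D (VI), E (VII).
Shared triads with their functions: C#m (iv in G# minor, v in F# minor); E (VI in G# minor, VII in F# minor).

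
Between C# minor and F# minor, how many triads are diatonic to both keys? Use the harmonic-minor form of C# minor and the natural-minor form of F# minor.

Diatonic triads of C# minor (harmonic minor): C#m (i), D#dim (ii°), Eaug (III+), F#m (iv), G# (V), A (VI), B#dim (vii°).
Diatonic triads of F# minor (natural minor): F#m (i), G#dim (ii°), A (III), Bm (iv), C#m (v), D (VI), E (VII).
Matching root and quality in both lists: C#m, F#m, A.
That gives 3 common triads.

3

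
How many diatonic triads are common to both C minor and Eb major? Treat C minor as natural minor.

7

Diatonic triads of C minor (natural minor): Cm (i), Ddim (ii°), Eb (III), Fm (iv), Gm (v), Ab (VI), Bb (VII).
Diatonic triads of Eb major: Eb (I), Fm (ii), Gm (iii), Ab (IV), Bb (V), Cm (vi), Ddim (vii°).
Matching root and quality in both lists: Cm, Ddim, Eb, Fm, Gm, Ab, Bb.
That gives 7 common triads.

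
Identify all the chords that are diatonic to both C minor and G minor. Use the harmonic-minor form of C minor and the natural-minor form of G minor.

Triads in C minor (harmonic minor): Cm (i), Ddim (ii°), E♭aug (III+), Fm (iv), G (V), A♭ (VI), Bdim (vii°).
Triads in G minor (natural minor): Gm (i), Adim (ii°), B♭ (III), Cm (iv), Dm (v), E♭ (VI), F (VII).
Shared triads with their functions: Cm (i in C minor, iv in G minor).

Cm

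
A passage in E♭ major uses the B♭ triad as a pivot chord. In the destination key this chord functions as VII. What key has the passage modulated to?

The numeral VII denotes a major triad on scale degree 7. With B♭ on degree 7, the tonic of the new key is C.
Degree 7 carries a major triad in natural-minor keys, so the destination is C minor.
Check: the diatonic triads of C minor (natural minor) are Cm (i), Ddim (ii°), E♭ (III), Fm (iv), Gm (v), A♭ (VI), B♭ (VII) — B♭ is indeed VII.

C minor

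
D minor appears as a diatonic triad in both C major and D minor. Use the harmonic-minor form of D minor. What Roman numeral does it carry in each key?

ii in C major; i in D minor

The scale of C major is C D E F G A B; D is degree 2, and the triad built there (D-F-A) is minor, so it is ii.
The scale of D minor (harmonic minor) is D E F G A Bb C#; D is degree 1, and the triad built there (D-F-A) is minor, so it is i.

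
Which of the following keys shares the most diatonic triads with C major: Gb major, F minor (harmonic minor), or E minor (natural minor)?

E minor

Triads of C major: C (I), Dm (ii), Em (iii), F (IV), G (V), Am (vi), Bdim (vii°).
Gb major shares 0: none.
F minor (harmonic minor) shares 1: C.
E minor (natural minor) shares 4: C, Em, G, Am.
The most common triads (4) are shared with E minor.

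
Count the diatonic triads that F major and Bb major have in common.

Diatonic triads of F major: F (I), Gm (ii), Am (iii), Bb (IV), C (V), Dm (vi), Edim (vii°).
Diatonic triads of Bb major: Bb (I), Cm (ii), Dm (iii), Eb (IV), F (V), Gm (vi), Adim (vii°).
Matching root and quality in both lists: F, Gm, Bb, Dm.
That gives 4 common triads.

4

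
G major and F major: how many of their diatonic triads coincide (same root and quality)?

2

Diatonic triads of G major: G major (I), A minor (ii), B minor (iii), C major (IV), D major (V), E minor (vi), F# diminished (vii°).
Diatonic triads of F major: F major (I), G minor (ii), A minor (iii), Bb major (IV), C major (V), D minor (vi), E diminished (vii°).
Matching root and quality in both lists: A minor, C major.
That gives 2 common triads.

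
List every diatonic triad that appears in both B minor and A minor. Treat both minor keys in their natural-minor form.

Em, G

Triads in B minor (natural minor): Bm (i), C#dim (ii°), D (III), Em (iv), F#m (v), G (VI), A (VII).
Triads in A minor (natural minor): Am (i), Bdim (ii°), C (III), Dm (iv), Em (v), F (VI), G (VII).
Shared triads with their functions: Em (iv in B minor, v in A minor); G (VI in B minor, VII in A minor).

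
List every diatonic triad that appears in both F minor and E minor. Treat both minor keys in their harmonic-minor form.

C

Triads in F minor (harmonic minor): Fm (i), Gdim (ii°), Abaug (III+), Bbm (iv), C (V), Db (VI), Edim (vii°).
Triads in E minor (harmonic minor): Em (i), F#dim (ii°), Gaug (III+), Am (iv), B (V), C (VI), D#dim (vii°).
Shared triads with their functions: C (V in F minor, VI in E minor).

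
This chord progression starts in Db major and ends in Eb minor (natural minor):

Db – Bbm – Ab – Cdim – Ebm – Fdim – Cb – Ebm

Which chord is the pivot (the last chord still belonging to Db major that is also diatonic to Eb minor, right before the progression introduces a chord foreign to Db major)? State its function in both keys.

Ebm — ii in Db major, i in Eb minor

Chords diatonic to Db major: Db, Ebm, Fm, Gb, Ab, Bbm, Cdim.
Reading the progression, the first chord not in that set is Fdim, so the modulation leaves Db major there.
The chord immediately before Fdim is Ebm, which is diatonic to both keys: ii in Db major and i in Eb minor.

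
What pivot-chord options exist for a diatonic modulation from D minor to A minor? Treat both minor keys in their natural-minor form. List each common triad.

Triads in D minor (natural minor): Dm (i), Edim (ii°), F (III), Gm (iv), Am (v), Bb (VI), C (VII).
Triads in A minor (natural minor): Am (i), Bdim (ii°), C (III), Dm (iv), Em (v), F (VI), G (VII).
Shared triads with their functions: Dm (i in D minor, iv in A minor); F (III in D minor, VI in A minor); Am (v in D minor, i in A minor); C (VII in D minor, III in A minor).

Dm, F, Am, C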